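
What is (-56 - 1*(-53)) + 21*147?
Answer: 3084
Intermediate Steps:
(-56 - 1*(-53)) + 21*147 = (-56 + 53) + 3087 = -3 + 3087 = 3084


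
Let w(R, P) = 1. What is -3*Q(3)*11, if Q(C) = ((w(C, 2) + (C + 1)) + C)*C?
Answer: -792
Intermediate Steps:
Q(C) = C*(2 + 2*C) (Q(C) = ((1 + (C + 1)) + C)*C = ((1 + (1 + C)) + C)*C = ((2 + C) + C)*C = (2 + 2*C)*C = C*(2 + 2*C))
-3*Q(3)*11 = -6*3*(1 + 3)*11 = -6*3*4*11 = -3*24*11 = -72*11 = -792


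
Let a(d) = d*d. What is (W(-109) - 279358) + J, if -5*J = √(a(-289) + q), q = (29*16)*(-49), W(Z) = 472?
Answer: -278886 - √60785/5 ≈ -2.7894e+5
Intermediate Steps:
a(d) = d²
q = -22736 (q = 464*(-49) = -22736)
J = -√60785/5 (J = -√((-289)² - 22736)/5 = -√(83521 - 22736)/5 = -√60785/5 ≈ -49.309)
(W(-109) - 279358) + J = (472 - 279358) - √60785/5 = -278886 - √60785/5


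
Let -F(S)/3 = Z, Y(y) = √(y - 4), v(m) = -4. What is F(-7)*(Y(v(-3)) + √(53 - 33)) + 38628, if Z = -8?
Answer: 38628 + 48*√5 + 48*I*√2 ≈ 38735.0 + 67.882*I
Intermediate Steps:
Y(y) = √(-4 + y)
F(S) = 24 (F(S) = -3*(-8) = 24)
F(-7)*(Y(v(-3)) + √(53 - 33)) + 38628 = 24*(√(-4 - 4) + √(53 - 33)) + 38628 = 24*(√(-8) + √20) + 38628 = 24*(2*I*√2 + 2*√5) + 38628 = 24*(2*√5 + 2*I*√2) + 38628 = (48*√5 + 48*I*√2) + 38628 = 38628 + 48*√5 + 48*I*√2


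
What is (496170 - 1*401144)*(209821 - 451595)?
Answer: -22974816124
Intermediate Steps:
(496170 - 1*401144)*(209821 - 451595) = (496170 - 401144)*(-241774) = 95026*(-241774) = -22974816124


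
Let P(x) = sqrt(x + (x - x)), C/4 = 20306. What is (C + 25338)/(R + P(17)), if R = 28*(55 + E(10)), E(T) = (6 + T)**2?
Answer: 927941896/75829247 - 106562*sqrt(17)/75829247 ≈ 12.231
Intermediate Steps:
C = 81224 (C = 4*20306 = 81224)
P(x) = sqrt(x) (P(x) = sqrt(x + 0) = sqrt(x))
R = 8708 (R = 28*(55 + (6 + 10)**2) = 28*(55 + 16**2) = 28*(55 + 256) = 28*311 = 8708)
(C + 25338)/(R + P(17)) = (81224 + 25338)/(8708 + sqrt(17)) = 106562/(8708 + sqrt(17))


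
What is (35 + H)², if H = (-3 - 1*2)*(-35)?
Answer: 44100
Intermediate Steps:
H = 175 (H = (-3 - 2)*(-35) = -5*(-35) = 175)
(35 + H)² = (35 + 175)² = 210² = 44100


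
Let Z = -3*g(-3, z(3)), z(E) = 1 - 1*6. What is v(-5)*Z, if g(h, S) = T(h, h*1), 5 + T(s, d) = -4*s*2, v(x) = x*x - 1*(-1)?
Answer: -1482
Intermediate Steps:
v(x) = 1 + x² (v(x) = x² + 1 = 1 + x²)
z(E) = -5 (z(E) = 1 - 6 = -5)
T(s, d) = -5 - 8*s (T(s, d) = -5 - 4*s*2 = -5 - 8*s)
g(h, S) = -5 - 8*h
Z = -57 (Z = -3*(-5 - 8*(-3)) = -3*(-5 + 24) = -3*19 = -57)
v(-5)*Z = (1 + (-5)²)*(-57) = (1 + 25)*(-57) = 26*(-57) = -1482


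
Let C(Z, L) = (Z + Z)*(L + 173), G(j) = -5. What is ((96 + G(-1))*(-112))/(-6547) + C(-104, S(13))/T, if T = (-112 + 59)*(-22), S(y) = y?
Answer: -120703232/3816901 ≈ -31.623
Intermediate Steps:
C(Z, L) = 2*Z*(173 + L) (C(Z, L) = (2*Z)*(173 + L) = 2*Z*(173 + L))
T = 1166 (T = -53*(-22) = 1166)
((96 + G(-1))*(-112))/(-6547) + C(-104, S(13))/T = ((96 - 5)*(-112))/(-6547) + (2*(-104)*(173 + 13))/1166 = (91*(-112))*(-1/6547) + (2*(-104)*186)*(1/1166) = -10192*(-1/6547) - 38688*1/1166 = 10192/6547 - 19344/583 = -120703232/3816901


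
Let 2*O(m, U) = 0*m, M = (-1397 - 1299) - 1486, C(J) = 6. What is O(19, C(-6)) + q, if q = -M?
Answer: 4182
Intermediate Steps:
M = -4182 (M = -2696 - 1486 = -4182)
O(m, U) = 0 (O(m, U) = (0*m)/2 = (½)*0 = 0)
q = 4182 (q = -1*(-4182) = 4182)
O(19, C(-6)) + q = 0 + 4182 = 4182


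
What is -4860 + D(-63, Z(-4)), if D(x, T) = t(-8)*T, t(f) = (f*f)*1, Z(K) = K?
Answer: -5116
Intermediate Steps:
t(f) = f**2 (t(f) = f**2*1 = f**2)
D(x, T) = 64*T (D(x, T) = (-8)**2*T = 64*T)
-4860 + D(-63, Z(-4)) = -4860 + 64*(-4) = -4860 - 256 = -5116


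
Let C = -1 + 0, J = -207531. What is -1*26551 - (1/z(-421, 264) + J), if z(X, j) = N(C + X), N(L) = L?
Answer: 76373561/422 ≈ 1.8098e+5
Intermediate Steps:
C = -1
z(X, j) = -1 + X
-1*26551 - (1/z(-421, 264) + J) = -1*26551 - (1/(-1 - 421) - 207531) = -26551 - (1/(-422) - 207531) = -26551 - (-1/422 - 207531) = -26551 - 1*(-87578083/422) = -26551 + 87578083/422 = 76373561/422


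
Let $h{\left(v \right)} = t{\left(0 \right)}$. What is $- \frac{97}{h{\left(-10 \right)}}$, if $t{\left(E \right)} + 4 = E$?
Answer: $\frac{97}{4} \approx 24.25$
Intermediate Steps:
$t{\left(E \right)} = -4 + E$
$h{\left(v \right)} = -4$ ($h{\left(v \right)} = -4 + 0 = -4$)
$- \frac{97}{h{\left(-10 \right)}} = - \frac{97}{-4} = \left(-97\right) \left(- \frac{1}{4}\right) = \frac{97}{4}$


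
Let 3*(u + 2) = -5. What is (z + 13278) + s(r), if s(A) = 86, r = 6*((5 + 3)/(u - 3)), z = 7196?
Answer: 20560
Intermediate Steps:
u = -11/3 (u = -2 + (1/3)*(-5) = -2 - 5/3 = -11/3 ≈ -3.6667)
r = -36/5 (r = 6*((5 + 3)/(-11/3 - 3)) = 6*(8/(-20/3)) = 6*(8*(-3/20)) = 6*(-6/5) = -36/5 ≈ -7.2000)
(z + 13278) + s(r) = (7196 + 13278) + 86 = 20474 + 86 = 20560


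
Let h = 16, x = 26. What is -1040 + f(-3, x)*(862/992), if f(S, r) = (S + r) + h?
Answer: -499031/496 ≈ -1006.1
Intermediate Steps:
f(S, r) = 16 + S + r (f(S, r) = (S + r) + 16 = 16 + S + r)
-1040 + f(-3, x)*(862/992) = -1040 + (16 - 3 + 26)*(862/992) = -1040 + 39*(862*(1/992)) = -1040 + 39*(431/496) = -1040 + 16809/496 = -499031/496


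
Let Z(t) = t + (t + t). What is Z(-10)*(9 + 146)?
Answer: -4650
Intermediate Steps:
Z(t) = 3*t (Z(t) = t + 2*t = 3*t)
Z(-10)*(9 + 146) = (3*(-10))*(9 + 146) = -30*155 = -4650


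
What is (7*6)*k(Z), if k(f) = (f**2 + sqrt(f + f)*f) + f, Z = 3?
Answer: 504 + 126*sqrt(6) ≈ 812.64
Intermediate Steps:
k(f) = f + f**2 + sqrt(2)*f**(3/2) (k(f) = (f**2 + sqrt(2*f)*f) + f = (f**2 + (sqrt(2)*sqrt(f))*f) + f = (f**2 + sqrt(2)*f**(3/2)) + f = f + f**2 + sqrt(2)*f**(3/2))
(7*6)*k(Z) = (7*6)*(3 + 3**2 + sqrt(2)*3**(3/2)) = 42*(3 + 9 + sqrt(2)*(3*sqrt(3))) = 42*(3 + 9 + 3*sqrt(6)) = 42*(12 + 3*sqrt(6)) = 504 + 126*sqrt(6)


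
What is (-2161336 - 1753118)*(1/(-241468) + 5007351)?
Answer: -139206622664800977/7102 ≈ -1.9601e+13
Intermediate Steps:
(-2161336 - 1753118)*(1/(-241468) + 5007351) = -3914454*(-1/241468 + 5007351) = -3914454*1209115031267/241468 = -139206622664800977/7102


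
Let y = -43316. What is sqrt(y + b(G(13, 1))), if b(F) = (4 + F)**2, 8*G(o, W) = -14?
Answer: 5*I*sqrt(27719)/4 ≈ 208.11*I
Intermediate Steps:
G(o, W) = -7/4 (G(o, W) = (1/8)*(-14) = -7/4)
sqrt(y + b(G(13, 1))) = sqrt(-43316 + (4 - 7/4)**2) = sqrt(-43316 + (9/4)**2) = sqrt(-43316 + 81/16) = sqrt(-692975/16) = 5*I*sqrt(27719)/4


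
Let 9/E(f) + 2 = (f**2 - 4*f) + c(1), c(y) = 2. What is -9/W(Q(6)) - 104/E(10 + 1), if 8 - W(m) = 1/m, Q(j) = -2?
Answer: -136298/153 ≈ -890.84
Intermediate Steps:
W(m) = 8 - 1/m
E(f) = 9/(f**2 - 4*f) (E(f) = 9/(-2 + ((f**2 - 4*f) + 2)) = 9/(-2 + (2 + f**2 - 4*f)) = 9/(f**2 - 4*f))
-9/W(Q(6)) - 104/E(10 + 1) = -9/(8 - 1/(-2)) - 104*(-4 + (10 + 1))*(10 + 1)/9 = -9/(8 - 1*(-1/2)) - 104/(9/(11*(-4 + 11))) = -9/(8 + 1/2) - 104/(9*(1/11)/7) = -9/17/2 - 104/(9*(1/11)*(1/7)) = -9*2/17 - 104/9/77 = -18/17 - 104*77/9 = -18/17 - 8008/9 = -136298/153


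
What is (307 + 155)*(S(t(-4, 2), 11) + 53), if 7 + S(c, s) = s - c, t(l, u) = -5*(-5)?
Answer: 14784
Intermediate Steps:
t(l, u) = 25
S(c, s) = -7 + s - c (S(c, s) = -7 + (s - c) = -7 + s - c)
(307 + 155)*(S(t(-4, 2), 11) + 53) = (307 + 155)*((-7 + 11 - 1*25) + 53) = 462*((-7 + 11 - 25) + 53) = 462*(-21 + 53) = 462*32 = 14784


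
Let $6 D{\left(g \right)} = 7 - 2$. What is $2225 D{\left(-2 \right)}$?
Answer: $\frac{11125}{6} \approx 1854.2$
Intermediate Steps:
$D{\left(g \right)} = \frac{5}{6}$ ($D{\left(g \right)} = \frac{7 - 2}{6} = \frac{1}{6} \cdot 5 = \frac{5}{6}$)
$2225 D{\left(-2 \right)} = 2225 \cdot \frac{5}{6} = \frac{11125}{6}$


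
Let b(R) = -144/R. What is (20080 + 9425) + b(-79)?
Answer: 2331039/79 ≈ 29507.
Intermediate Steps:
(20080 + 9425) + b(-79) = (20080 + 9425) - 144/(-79) = 29505 - 144*(-1/79) = 29505 + 144/79 = 2331039/79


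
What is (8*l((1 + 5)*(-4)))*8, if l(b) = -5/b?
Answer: 40/3 ≈ 13.333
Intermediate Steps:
(8*l((1 + 5)*(-4)))*8 = (8*(-5*(-1/(4*(1 + 5)))))*8 = (8*(-5/(6*(-4))))*8 = (8*(-5/(-24)))*8 = (8*(-5*(-1/24)))*8 = (8*(5/24))*8 = (5/3)*8 = 40/3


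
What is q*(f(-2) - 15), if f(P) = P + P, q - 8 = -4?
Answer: -76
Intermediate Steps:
q = 4 (q = 8 - 4 = 4)
f(P) = 2*P
q*(f(-2) - 15) = 4*(2*(-2) - 15) = 4*(-4 - 15) = 4*(-19) = -76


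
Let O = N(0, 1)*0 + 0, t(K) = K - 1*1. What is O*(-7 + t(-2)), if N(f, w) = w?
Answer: 0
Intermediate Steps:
t(K) = -1 + K (t(K) = K - 1 = -1 + K)
O = 0 (O = 1*0 + 0 = 0 + 0 = 0)
O*(-7 + t(-2)) = 0*(-7 + (-1 - 2)) = 0*(-7 - 3) = 0*(-10) = 0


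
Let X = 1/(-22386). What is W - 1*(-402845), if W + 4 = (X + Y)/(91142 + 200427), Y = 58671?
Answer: 2629370154793199/6527063634 ≈ 4.0284e+5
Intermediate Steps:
X = -1/22386 ≈ -4.4671e-5
W = -24794845531/6527063634 (W = -4 + (-1/22386 + 58671)/(91142 + 200427) = -4 + (1313409005/22386)/291569 = -4 + (1313409005/22386)*(1/291569) = -4 + 1313409005/6527063634 = -24794845531/6527063634 ≈ -3.7988)
W - 1*(-402845) = -24794845531/6527063634 - 1*(-402845) = -24794845531/6527063634 + 402845 = 2629370154793199/6527063634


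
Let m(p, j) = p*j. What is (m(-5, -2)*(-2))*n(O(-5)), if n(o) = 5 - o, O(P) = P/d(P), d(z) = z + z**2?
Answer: -105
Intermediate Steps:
m(p, j) = j*p
O(P) = 1/(1 + P) (O(P) = P/((P*(1 + P))) = P*(1/(P*(1 + P))) = 1/(1 + P))
(m(-5, -2)*(-2))*n(O(-5)) = (-2*(-5)*(-2))*(5 - 1/(1 - 5)) = (10*(-2))*(5 - 1/(-4)) = -20*(5 - 1*(-1/4)) = -20*(5 + 1/4) = -20*21/4 = -105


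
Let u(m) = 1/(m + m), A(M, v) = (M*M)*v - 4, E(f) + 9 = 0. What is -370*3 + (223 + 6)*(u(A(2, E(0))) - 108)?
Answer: -2067589/80 ≈ -25845.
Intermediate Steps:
E(f) = -9 (E(f) = -9 + 0 = -9)
A(M, v) = -4 + v*M² (A(M, v) = M²*v - 4 = v*M² - 4 = -4 + v*M²)
u(m) = 1/(2*m)
-370*3 + (223 + 6)*(u(A(2, E(0))) - 108) = -370*3 + (223 + 6)*(1/(2*(-4 - 9*2²)) - 108) = -1110 + 229*(1/(2*(-4 - 9*4)) - 108) = -1110 + 229*(1/(2*(-4 - 36)) - 108) = -1110 + 229*((½)/(-40) - 108) = -1110 + 229*((½)*(-1/40) - 108) = -1110 + 229*(-1/80 - 108) = -1110 + 229*(-8641/80) = -1110 - 1978789/80 = -2067589/80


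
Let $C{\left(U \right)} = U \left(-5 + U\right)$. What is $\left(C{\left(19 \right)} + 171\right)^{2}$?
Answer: $190969$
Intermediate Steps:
$\left(C{\left(19 \right)} + 171\right)^{2} = \left(19 \left(-5 + 19\right) + 171\right)^{2} = \left(19 \cdot 14 + 171\right)^{2} = \left(266 + 171\right)^{2} = 437^{2} = 190969$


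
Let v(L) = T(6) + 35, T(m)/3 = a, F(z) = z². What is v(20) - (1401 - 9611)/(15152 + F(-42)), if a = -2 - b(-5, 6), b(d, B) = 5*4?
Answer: -258093/8458 ≈ -30.515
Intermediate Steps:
b(d, B) = 20
a = -22 (a = -2 - 1*20 = -2 - 20 = -22)
T(m) = -66 (T(m) = 3*(-22) = -66)
v(L) = -31 (v(L) = -66 + 35 = -31)
v(20) - (1401 - 9611)/(15152 + F(-42)) = -31 - (1401 - 9611)/(15152 + (-42)²) = -31 - (-8210)/(15152 + 1764) = -31 - (-8210)/16916 = -31 - 1*(-4105/8458) = -31 + 4105/8458 = -258093/8458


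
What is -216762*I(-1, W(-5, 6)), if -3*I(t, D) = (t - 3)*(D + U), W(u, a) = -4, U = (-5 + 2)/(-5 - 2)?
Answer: 1032200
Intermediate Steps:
U = 3/7 (U = -3/(-7) = -3*(-1/7) = 3/7 ≈ 0.42857)
I(t, D) = -(-3 + t)*(3/7 + D)/3 (I(t, D) = -(t - 3)*(D + 3/7)/3 = -(-3 + t)*(3/7 + D)/3)
-216762*I(-1, W(-5, 6)) = -216762*(3/7 - 4 - 1/7*(-1) - 1/3*(-4)*(-1)) = -216762*(3/7 - 4 + 1/7 - 4/3) = -216762*(-100/21) = 1032200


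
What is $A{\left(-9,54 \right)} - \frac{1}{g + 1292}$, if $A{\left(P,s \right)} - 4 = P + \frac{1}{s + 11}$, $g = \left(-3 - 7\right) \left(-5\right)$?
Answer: $- \frac{434873}{87230} \approx -4.9854$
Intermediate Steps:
$g = 50$ ($g = \left(-10\right) \left(-5\right) = 50$)
$A{\left(P,s \right)} = 4 + P + \frac{1}{11 + s}$ ($A{\left(P,s \right)} = 4 + \left(P + \frac{1}{s + 11}\right) = 4 + \left(P + \frac{1}{11 + s}\right) = 4 + P + \frac{1}{11 + s}$)
$A{\left(-9,54 \right)} - \frac{1}{g + 1292} = \frac{45 + 4 \cdot 54 + 11 \left(-9\right) - 486}{11 + 54} - \frac{1}{50 + 1292} = \frac{45 + 216 - 99 - 486}{65} - \frac{1}{1342} = \frac{1}{65} \left(-324\right) - \frac{1}{1342} = - \frac{324}{65} - \frac{1}{1342} = - \frac{434873}{87230}$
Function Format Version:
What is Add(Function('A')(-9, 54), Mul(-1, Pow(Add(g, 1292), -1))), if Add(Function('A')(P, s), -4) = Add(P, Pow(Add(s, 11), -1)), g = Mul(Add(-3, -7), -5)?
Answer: Rational(-434873, 87230) ≈ -4.9854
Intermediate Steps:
g = 50 (g = Mul(-10, -5) = 50)
Function('A')(P, s) = Add(4, P, Pow(Add(11, s), -1)) (Function('A')(P, s) = Add(4, Add(P, Pow(Add(s, 11), -1))) = Add(4, Add(P, Pow(Add(11, s), -1))) = Add(4, P, Pow(Add(11, s), -1)))
Add(Function('A')(-9, 54), Mul(-1, Pow(Add(g, 1292), -1))) = Add(Mul(Pow(Add(11, 54), -1), Add(45, Mul(4, 54), Mul(11, -9), Mul(-9, 54))), Mul(-1, Pow(Add(50, 1292), -1))) = Add(Mul(Pow(65, -1), Add(45, 216, -99, -486)), Mul(-1, Pow(1342, -1))) = Add(Mul(Rational(1, 65), -324), Mul(-1, Rational(1, 1342))) = Add(Rational(-324, 65), Rational(-1, 1342)) = Rational(-434873, 87230)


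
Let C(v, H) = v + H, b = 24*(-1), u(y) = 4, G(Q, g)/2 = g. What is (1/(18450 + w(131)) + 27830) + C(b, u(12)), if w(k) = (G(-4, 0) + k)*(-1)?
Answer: 509451391/18319 ≈ 27810.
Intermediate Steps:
G(Q, g) = 2*g
b = -24
w(k) = -k (w(k) = (2*0 + k)*(-1) = (0 + k)*(-1) = k*(-1) = -k)
C(v, H) = H + v
(1/(18450 + w(131)) + 27830) + C(b, u(12)) = (1/(18450 - 1*131) + 27830) + (4 - 24) = (1/(18450 - 131) + 27830) - 20 = (1/18319 + 27830) - 20 = 509817771/18319 - 20 = 509451391/18319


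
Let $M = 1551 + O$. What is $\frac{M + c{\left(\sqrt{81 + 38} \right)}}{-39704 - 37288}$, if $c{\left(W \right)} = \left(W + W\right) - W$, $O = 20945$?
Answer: $- \frac{703}{2406} - \frac{\sqrt{119}}{76992} \approx -0.29233$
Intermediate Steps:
$c{\left(W \right)} = W$ ($c{\left(W \right)} = 2 W - W = W$)
$M = 22496$ ($M = 1551 + 20945 = 22496$)
$\frac{M + c{\left(\sqrt{81 + 38} \right)}}{-39704 - 37288} = \frac{22496 + \sqrt{81 + 38}}{-39704 - 37288} = \frac{22496 + \sqrt{119}}{-76992} = \left(22496 + \sqrt{119}\right) \left(- \frac{1}{76992}\right) = - \frac{703}{2406} - \frac{\sqrt{119}}{76992}$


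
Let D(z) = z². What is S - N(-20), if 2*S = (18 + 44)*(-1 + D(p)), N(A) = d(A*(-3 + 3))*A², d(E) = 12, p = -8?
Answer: -2847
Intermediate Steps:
N(A) = 12*A²
S = 1953 (S = ((18 + 44)*(-1 + (-8)²))/2 = (62*(-1 + 64))/2 = (62*63)/2 = (½)*3906 = 1953)
S - N(-20) = 1953 - 12*(-20)² = 1953 - 12*400 = 1953 - 1*4800 = 1953 - 4800 = -2847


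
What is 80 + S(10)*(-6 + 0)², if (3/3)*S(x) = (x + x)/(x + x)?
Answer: 116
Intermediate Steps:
S(x) = 1 (S(x) = (x + x)/(x + x) = (2*x)/((2*x)) = (2*x)*(1/(2*x)) = 1)
80 + S(10)*(-6 + 0)² = 80 + 1*(-6 + 0)² = 80 + 1*(-6)² = 80 + 1*36 = 80 + 36 = 116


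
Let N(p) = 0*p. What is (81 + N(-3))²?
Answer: 6561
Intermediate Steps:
N(p) = 0
(81 + N(-3))² = (81 + 0)² = 81² = 6561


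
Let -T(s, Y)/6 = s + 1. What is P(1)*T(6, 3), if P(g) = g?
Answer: -42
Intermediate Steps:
T(s, Y) = -6 - 6*s (T(s, Y) = -6*(s + 1) = -6*(1 + s) = -6 - 6*s)
P(1)*T(6, 3) = 1*(-6 - 6*6) = 1*(-6 - 36) = 1*(-42) = -42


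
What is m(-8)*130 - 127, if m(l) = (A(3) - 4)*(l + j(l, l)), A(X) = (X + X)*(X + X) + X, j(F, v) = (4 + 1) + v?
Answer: -50177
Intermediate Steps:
j(F, v) = 5 + v
A(X) = X + 4*X² (A(X) = (2*X)*(2*X) + X = 4*X² + X = X + 4*X²)
m(l) = 175 + 70*l (m(l) = (3*(1 + 4*3) - 4)*(l + (5 + l)) = (3*(1 + 12) - 4)*(5 + 2*l) = (3*13 - 4)*(5 + 2*l) = (39 - 4)*(5 + 2*l) = 35*(5 + 2*l) = 175 + 70*l)
m(-8)*130 - 127 = (175 + 70*(-8))*130 - 127 = (175 - 560)*130 - 127 = -385*130 - 127 = -50050 - 127 = -50177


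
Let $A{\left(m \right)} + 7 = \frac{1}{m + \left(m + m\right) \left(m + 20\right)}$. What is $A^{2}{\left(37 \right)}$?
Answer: $\frac{887086656}{18105025} \approx 48.997$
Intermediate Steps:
$A{\left(m \right)} = -7 + \frac{1}{m + 2 m \left(20 + m\right)}$ ($A{\left(m \right)} = -7 + \frac{1}{m + \left(m + m\right) \left(m + 20\right)} = -7 + \frac{1}{m + 2 m \left(20 + m\right)}$)
$A^{2}{\left(37 \right)} = \left(\frac{1 - 10619 - 14 \cdot 37^{2}}{37 \left(41 + 2 \cdot 37\right)}\right)^{2} = \left(\frac{1 - 10619 - 19166}{37 \left(41 + 74\right)}\right)^{2} = \left(\frac{1 - 10619 - 19166}{37 \cdot 115}\right)^{2} = \left(\frac{1}{37} \cdot \frac{1}{115} \left(-29784\right)\right)^{2} = \left(- \frac{29784}{4255}\right)^{2} = \frac{887086656}{18105025}$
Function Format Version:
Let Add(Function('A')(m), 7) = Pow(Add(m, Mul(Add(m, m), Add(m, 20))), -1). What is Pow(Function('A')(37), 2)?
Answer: Rational(887086656, 18105025) ≈ 48.997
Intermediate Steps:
Function('A')(m) = Add(-7, Pow(Add(m, Mul(2, m, Add(20, m))), -1)) (Function('A')(m) = Add(-7, Pow(Add(m, Mul(Add(m, m), Add(m, 20))), -1)) = Add(-7, Pow(Add(m, Mul(Mul(2, m), Add(20, m))), -1)) = Add(-7, Pow(Add(m, Mul(2, m, Add(20, m))), -1)))
Pow(Function('A')(37), 2) = Pow(Mul(Pow(37, -1), Pow(Add(41, Mul(2, 37)), -1), Add(1, Mul(-287, 37), Mul(-14, Pow(37, 2)))), 2) = Pow(Mul(Rational(1, 37), Pow(Add(41, 74), -1), Add(1, -10619, Mul(-14, 1369))), 2) = Pow(Mul(Rational(1, 37), Pow(115, -1), Add(1, -10619, -19166)), 2) = Pow(Mul(Rational(1, 37), Rational(1, 115), -29784), 2) = Pow(Rational(-29784, 4255), 2) = Rational(887086656, 18105025)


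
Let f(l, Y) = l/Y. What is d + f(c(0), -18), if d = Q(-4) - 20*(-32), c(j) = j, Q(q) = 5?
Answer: 645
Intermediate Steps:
d = 645 (d = 5 - 20*(-32) = 5 + 640 = 645)
d + f(c(0), -18) = 645 + 0/(-18) = 645 + 0*(-1/18) = 645 + 0 = 645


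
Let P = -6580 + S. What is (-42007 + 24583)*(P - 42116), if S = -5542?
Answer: 945042912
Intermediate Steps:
P = -12122 (P = -6580 - 5542 = -12122)
(-42007 + 24583)*(P - 42116) = (-42007 + 24583)*(-12122 - 42116) = -17424*(-54238) = 945042912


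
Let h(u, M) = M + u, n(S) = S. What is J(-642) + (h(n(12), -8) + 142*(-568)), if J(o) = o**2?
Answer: 331512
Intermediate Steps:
J(-642) + (h(n(12), -8) + 142*(-568)) = (-642)**2 + ((-8 + 12) + 142*(-568)) = 412164 + (4 - 80656) = 412164 - 80652 = 331512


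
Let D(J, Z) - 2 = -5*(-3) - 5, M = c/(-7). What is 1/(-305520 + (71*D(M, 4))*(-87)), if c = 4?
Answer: -1/379644 ≈ -2.6340e-6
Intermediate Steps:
M = -4/7 (M = 4/(-7) = 4*(-⅐) = -4/7 ≈ -0.57143)
D(J, Z) = 12 (D(J, Z) = 2 + (-5*(-3) - 5) = 2 + (15 - 5) = 2 + 10 = 12)
1/(-305520 + (71*D(M, 4))*(-87)) = 1/(-305520 + (71*12)*(-87)) = 1/(-305520 + 852*(-87)) = 1/(-305520 - 74124) = 1/(-379644) = -1/379644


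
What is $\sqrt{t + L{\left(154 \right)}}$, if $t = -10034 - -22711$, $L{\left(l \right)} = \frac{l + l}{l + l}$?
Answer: $\sqrt{12678} \approx 112.6$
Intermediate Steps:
$L{\left(l \right)} = 1$ ($L{\left(l \right)} = \frac{2 l}{2 l} = 2 l \frac{1}{2 l} = 1$)
$t = 12677$ ($t = -10034 + 22711 = 12677$)
$\sqrt{t + L{\left(154 \right)}} = \sqrt{12677 + 1} = \sqrt{12678}$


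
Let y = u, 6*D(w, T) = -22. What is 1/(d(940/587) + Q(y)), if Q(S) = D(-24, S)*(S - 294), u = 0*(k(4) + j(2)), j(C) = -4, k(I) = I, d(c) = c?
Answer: 587/633726 ≈ 0.00092627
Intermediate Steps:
D(w, T) = -11/3 (D(w, T) = (⅙)*(-22) = -11/3)
u = 0 (u = 0*(4 - 4) = 0*0 = 0)
y = 0
Q(S) = 1078 - 11*S/3 (Q(S) = -11*(S - 294)/3 = -11*(-294 + S)/3 = 1078 - 11*S/3)
1/(d(940/587) + Q(y)) = 1/(940/587 + (1078 - 11/3*0)) = 1/(940*(1/587) + (1078 + 0)) = 1/(940/587 + 1078) = 1/(633726/587) = 587/633726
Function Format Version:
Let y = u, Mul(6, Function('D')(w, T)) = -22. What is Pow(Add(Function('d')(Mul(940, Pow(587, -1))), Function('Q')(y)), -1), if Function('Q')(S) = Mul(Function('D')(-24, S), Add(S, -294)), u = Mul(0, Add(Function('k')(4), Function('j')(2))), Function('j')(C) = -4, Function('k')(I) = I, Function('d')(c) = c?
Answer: Rational(587, 633726) ≈ 0.00092627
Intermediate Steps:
Function('D')(w, T) = Rational(-11, 3) (Function('D')(w, T) = Mul(Rational(1, 6), -22) = Rational(-11, 3))
u = 0 (u = Mul(0, Add(4, -4)) = Mul(0, 0) = 0)
y = 0
Function('Q')(S) = Add(1078, Mul(Rational(-11, 3), S)) (Function('Q')(S) = Mul(Rational(-11, 3), Add(S, -294)) = Mul(Rational(-11, 3), Add(-294, S)) = Add(1078, Mul(Rational(-11, 3), S)))
Pow(Add(Function('d')(Mul(940, Pow(587, -1))), Function('Q')(y)), -1) = Pow(Add(Mul(940, Pow(587, -1)), Add(1078, Mul(Rational(-11, 3), 0))), -1) = Pow(Add(Mul(940, Rational(1, 587)), Add(1078, 0)), -1) = Pow(Add(Rational(940, 587), 1078), -1) = Pow(Rational(633726, 587), -1) = Rational(587, 633726)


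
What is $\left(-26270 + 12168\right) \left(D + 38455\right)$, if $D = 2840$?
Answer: $-582342090$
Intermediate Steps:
$\left(-26270 + 12168\right) \left(D + 38455\right) = \left(-26270 + 12168\right) \left(2840 + 38455\right) = \left(-14102\right) 41295 = -582342090$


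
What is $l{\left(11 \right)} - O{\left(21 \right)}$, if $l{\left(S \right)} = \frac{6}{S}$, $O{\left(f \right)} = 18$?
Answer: $- \frac{192}{11} \approx -17.455$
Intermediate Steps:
$l{\left(11 \right)} - O{\left(21 \right)} = \frac{6}{11} - 18 = - \frac{192}{11}$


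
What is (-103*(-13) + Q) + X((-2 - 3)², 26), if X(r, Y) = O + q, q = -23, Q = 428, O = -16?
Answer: 1728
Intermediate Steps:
X(r, Y) = -39 (X(r, Y) = -16 - 23 = -39)
(-103*(-13) + Q) + X((-2 - 3)², 26) = (-103*(-13) + 428) - 39 = (1339 + 428) - 39 = 1767 - 39 = 1728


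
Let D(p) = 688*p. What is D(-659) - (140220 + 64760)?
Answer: -658372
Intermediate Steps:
D(-659) - (140220 + 64760) = 688*(-659) - (140220 + 64760) = -453392 - 1*204980 = -453392 - 204980 = -658372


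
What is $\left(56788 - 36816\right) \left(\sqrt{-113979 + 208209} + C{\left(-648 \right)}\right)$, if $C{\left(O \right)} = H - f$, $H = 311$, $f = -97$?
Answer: $8148576 + 59916 \sqrt{10470} \approx 1.4279 \cdot 10^{7}$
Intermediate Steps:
$C{\left(O \right)} = 408$ ($C{\left(O \right)} = 311 - -97 = 311 + 97 = 408$)
$\left(56788 - 36816\right) \left(\sqrt{-113979 + 208209} + C{\left(-648 \right)}\right) = \left(56788 - 36816\right) \left(\sqrt{-113979 + 208209} + 408\right) = 19972 \left(\sqrt{94230} + 408\right) = 19972 \left(3 \sqrt{10470} + 408\right) = 19972 \left(408 + 3 \sqrt{10470}\right) = 8148576 + 59916 \sqrt{10470}$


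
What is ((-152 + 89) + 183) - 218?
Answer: -98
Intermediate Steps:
((-152 + 89) + 183) - 218 = (-63 + 183) - 218 = 120 - 218 = -98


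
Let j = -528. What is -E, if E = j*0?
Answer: 0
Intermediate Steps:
E = 0 (E = -528*0 = 0)
-E = -1*0 = 0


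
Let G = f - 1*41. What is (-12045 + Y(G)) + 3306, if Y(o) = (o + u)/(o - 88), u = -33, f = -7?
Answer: -1188423/136 ≈ -8738.4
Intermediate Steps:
G = -48 (G = -7 - 1*41 = -7 - 41 = -48)
Y(o) = (-33 + o)/(-88 + o) (Y(o) = (o - 33)/(o - 88) = (-33 + o)/(-88 + o))
(-12045 + Y(G)) + 3306 = (-12045 + (-33 - 48)/(-88 - 48)) + 3306 = (-12045 - 81/(-136)) + 3306 = (-12045 - 1/136*(-81)) + 3306 = (-12045 + 81/136) + 3306 = -1638039/136 + 3306 = -1188423/136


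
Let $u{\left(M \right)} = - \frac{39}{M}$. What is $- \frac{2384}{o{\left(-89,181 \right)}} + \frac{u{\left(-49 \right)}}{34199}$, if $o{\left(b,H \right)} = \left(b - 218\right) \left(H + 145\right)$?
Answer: $\frac{1999446791}{83856255791} \approx 0.023844$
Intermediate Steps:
$o{\left(b,H \right)} = \left(-218 + b\right) \left(145 + H\right)$
$- \frac{2384}{o{\left(-89,181 \right)}} + \frac{u{\left(-49 \right)}}{34199} = - \frac{2384}{-31610 - 39458 + 145 \left(-89\right) + 181 \left(-89\right)} + \frac{\left(-39\right) \frac{1}{-49}}{34199} = - \frac{2384}{-31610 - 39458 - 12905 - 16109} + \left(-39\right) \left(- \frac{1}{49}\right) \frac{1}{34199} = - \frac{2384}{-100082} + \frac{39}{49} \cdot \frac{1}{34199} = \left(-2384\right) \left(- \frac{1}{100082}\right) + \frac{39}{1675751} = \frac{1192}{50041} + \frac{39}{1675751} = \frac{1999446791}{83856255791}$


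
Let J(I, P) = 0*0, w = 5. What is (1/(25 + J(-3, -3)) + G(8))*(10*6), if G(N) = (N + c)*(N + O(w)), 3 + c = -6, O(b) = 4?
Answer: -3588/5 ≈ -717.60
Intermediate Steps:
c = -9 (c = -3 - 6 = -9)
J(I, P) = 0
G(N) = (-9 + N)*(4 + N) (G(N) = (N - 9)*(N + 4) = (-9 + N)*(4 + N))
(1/(25 + J(-3, -3)) + G(8))*(10*6) = (1/(25 + 0) + (-36 + 8**2 - 5*8))*(10*6) = (1/25 + (-36 + 64 - 40))*60 = (1/25 - 12)*60 = -299/25*60 = -3588/5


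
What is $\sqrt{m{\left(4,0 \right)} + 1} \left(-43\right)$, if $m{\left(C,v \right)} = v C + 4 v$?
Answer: $-43$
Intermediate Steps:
$m{\left(C,v \right)} = 4 v + C v$ ($m{\left(C,v \right)} = C v + 4 v = 4 v + C v$)
$\sqrt{m{\left(4,0 \right)} + 1} \left(-43\right) = \sqrt{0 \left(4 + 4\right) + 1} \left(-43\right) = \sqrt{0 \cdot 8 + 1} \left(-43\right) = \sqrt{0 + 1} \left(-43\right) = \sqrt{1} \left(-43\right) = 1 \left(-43\right) = -43$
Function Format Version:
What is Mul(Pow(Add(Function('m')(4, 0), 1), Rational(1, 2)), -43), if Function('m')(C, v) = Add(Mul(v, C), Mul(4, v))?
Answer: -43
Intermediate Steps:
Function('m')(C, v) = Add(Mul(4, v), Mul(C, v)) (Function('m')(C, v) = Add(Mul(C, v), Mul(4, v)) = Add(Mul(4, v), Mul(C, v)))
Mul(Pow(Add(Function('m')(4, 0), 1), Rational(1, 2)), -43) = Mul(Pow(Add(Mul(0, Add(4, 4)), 1), Rational(1, 2)), -43) = Mul(Pow(Add(Mul(0, 8), 1), Rational(1, 2)), -43) = Mul(Pow(Add(0, 1), Rational(1, 2)), -43) = Mul(Pow(1, Rational(1, 2)), -43) = Mul(1, -43) = -43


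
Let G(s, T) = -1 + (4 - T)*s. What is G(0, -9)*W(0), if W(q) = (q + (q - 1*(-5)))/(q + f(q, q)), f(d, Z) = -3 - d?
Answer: 5/3 ≈ 1.6667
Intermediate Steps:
G(s, T) = -1 + s*(4 - T)
W(q) = -5/3 - 2*q/3 (W(q) = (q + (q - 1*(-5)))/(q + (-3 - q)) = (q + (q + 5))/(-3) = (q + (5 + q))*(-1/3) = (5 + 2*q)*(-1/3) = -5/3 - 2*q/3)
G(0, -9)*W(0) = (-1 + 4*0 - 1*(-9)*0)*(-5/3 - 2/3*0) = (-1 + 0 + 0)*(-5/3 + 0) = -1*(-5/3) = 5/3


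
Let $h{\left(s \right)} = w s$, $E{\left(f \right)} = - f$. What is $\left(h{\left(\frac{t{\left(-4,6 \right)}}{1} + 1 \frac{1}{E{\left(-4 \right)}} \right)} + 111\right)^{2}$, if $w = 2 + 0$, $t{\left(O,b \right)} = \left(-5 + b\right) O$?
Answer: $\frac{42849}{4} \approx 10712.0$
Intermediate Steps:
$t{\left(O,b \right)} = O \left(-5 + b\right)$
$w = 2$
$h{\left(s \right)} = 2 s$
$\left(h{\left(\frac{t{\left(-4,6 \right)}}{1} + 1 \frac{1}{E{\left(-4 \right)}} \right)} + 111\right)^{2} = \left(2 \left(\frac{\left(-4\right) \left(-5 + 6\right)}{1} + 1 \frac{1}{\left(-1\right) \left(-4\right)}\right) + 111\right)^{2} = \left(2 \left(\left(-4\right) 1 \cdot 1 + 1 \cdot \frac{1}{4}\right) + 111\right)^{2} = \left(2 \left(\left(-4\right) 1 + 1 \cdot \frac{1}{4}\right) + 111\right)^{2} = \left(2 \left(-4 + \frac{1}{4}\right) + 111\right)^{2} = \left(2 \left(- \frac{15}{4}\right) + 111\right)^{2} = \left(- \frac{15}{2} + 111\right)^{2} = \left(\frac{207}{2}\right)^{2} = \frac{42849}{4}$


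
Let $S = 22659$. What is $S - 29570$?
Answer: $-6911$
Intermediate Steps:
$S - 29570 = 22659 - 29570 = -6911$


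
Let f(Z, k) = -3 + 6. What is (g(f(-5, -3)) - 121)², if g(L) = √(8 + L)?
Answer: (121 - √11)² ≈ 13849.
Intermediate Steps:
f(Z, k) = 3
(g(f(-5, -3)) - 121)² = (√(8 + 3) - 121)² = (√11 - 121)² = (-121 + √11)²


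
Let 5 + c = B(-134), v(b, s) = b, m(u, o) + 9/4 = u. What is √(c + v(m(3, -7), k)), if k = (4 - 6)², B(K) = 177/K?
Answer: I*√100031/134 ≈ 2.3603*I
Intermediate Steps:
m(u, o) = -9/4 + u
k = 4 (k = (-2)² = 4)
c = -847/134 (c = -5 + 177/(-134) = -5 + 177*(-1/134) = -5 - 177/134 = -847/134 ≈ -6.3209)
√(c + v(m(3, -7), k)) = √(-847/134 + (-9/4 + 3)) = √(-847/134 + ¾) = √(-1493/268) = I*√100031/134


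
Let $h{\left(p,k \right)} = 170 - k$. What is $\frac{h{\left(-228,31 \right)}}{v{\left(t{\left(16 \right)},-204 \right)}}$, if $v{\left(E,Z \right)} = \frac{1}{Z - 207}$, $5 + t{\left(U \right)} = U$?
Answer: $-57129$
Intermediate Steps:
$t{\left(U \right)} = -5 + U$
$v{\left(E,Z \right)} = \frac{1}{-207 + Z}$
$\frac{h{\left(-228,31 \right)}}{v{\left(t{\left(16 \right)},-204 \right)}} = \frac{170 - 31}{\frac{1}{-207 - 204}} = \frac{170 - 31}{\frac{1}{-411}} = \frac{139}{- \frac{1}{411}} = 139 \left(-411\right) = -57129$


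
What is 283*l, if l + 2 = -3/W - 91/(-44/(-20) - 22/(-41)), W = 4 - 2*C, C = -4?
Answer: -22546327/2244 ≈ -10047.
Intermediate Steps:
W = 12 (W = 4 - 2*(-4) = 4 + 8 = 12)
l = -79669/2244 (l = -2 + (-3/12 - 91/(-44/(-20) - 22/(-41))) = -2 + (-3*1/12 - 91/(-44*(-1/20) - 22*(-1/41))) = -2 + (-1/4 - 91/(11/5 + 22/41)) = -2 + (-1/4 - 91/561/205) = -2 + (-1/4 - 91*205/561) = -2 + (-1/4 - 18655/561) = -2 - 75181/2244 = -79669/2244 ≈ -35.503)
283*l = 283*(-79669/2244) = -22546327/2244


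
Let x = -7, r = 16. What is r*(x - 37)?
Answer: -704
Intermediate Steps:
r*(x - 37) = 16*(-7 - 37) = 16*(-44) = -704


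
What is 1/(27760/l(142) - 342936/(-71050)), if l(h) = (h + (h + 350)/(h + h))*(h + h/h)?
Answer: 10368433075/64048835684 ≈ 0.16188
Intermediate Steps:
l(h) = (1 + h)*(h + (350 + h)/(2*h)) (l(h) = (h + (350 + h)/((2*h)))*(h + 1) = (h + (350 + h)*(1/(2*h)))*(1 + h) = (h + (350 + h)/(2*h))*(1 + h) = (1 + h)*(h + (350 + h)/(2*h)))
1/(27760/l(142) - 342936/(-71050)) = 1/(27760/(351/2 + 142² + 175/142 + (3/2)*142) - 342936/(-71050)) = 1/(27760/(351/2 + 20164 + 175*(1/142) + 213) - 342936*(-1/71050)) = 1/(27760/(351/2 + 20164 + 175/142 + 213) + 171468/35525) = 1/(27760/(1459315/71) + 171468/35525) = 1/(27760*(71/1459315) + 171468/35525) = 1/(394192/291863 + 171468/35525) = 1/(64048835684/10368433075) = 10368433075/64048835684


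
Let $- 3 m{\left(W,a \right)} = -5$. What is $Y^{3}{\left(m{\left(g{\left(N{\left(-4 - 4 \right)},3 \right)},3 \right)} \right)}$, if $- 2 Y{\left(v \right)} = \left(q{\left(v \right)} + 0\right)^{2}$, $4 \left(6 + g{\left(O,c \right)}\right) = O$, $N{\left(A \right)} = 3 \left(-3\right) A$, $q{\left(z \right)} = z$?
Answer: $- \frac{15625}{5832} \approx -2.6792$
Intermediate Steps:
$N{\left(A \right)} = - 9 A$
$g{\left(O,c \right)} = -6 + \frac{O}{4}$
$m{\left(W,a \right)} = \frac{5}{3}$ ($m{\left(W,a \right)} = \left(- \frac{1}{3}\right) \left(-5\right) = \frac{5}{3}$)
$Y{\left(v \right)} = - \frac{v^{2}}{2}$ ($Y{\left(v \right)} = - \frac{\left(v + 0\right)^{2}}{2} = - \frac{v^{2}}{2}$)
$Y^{3}{\left(m{\left(g{\left(N{\left(-4 - 4 \right)},3 \right)},3 \right)} \right)} = \left(- \frac{\left(\frac{5}{3}\right)^{2}}{2}\right)^{3} = \left(\left(- \frac{1}{2}\right) \frac{25}{9}\right)^{3} = \left(- \frac{25}{18}\right)^{3} = - \frac{15625}{5832}$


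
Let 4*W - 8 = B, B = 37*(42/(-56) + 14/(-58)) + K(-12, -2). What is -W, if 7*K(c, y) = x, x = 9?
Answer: 22245/3248 ≈ 6.8488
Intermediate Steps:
K(c, y) = 9/7 (K(c, y) = (1/7)*9 = 9/7)
B = -28741/812 (B = 37*(42/(-56) + 14/(-58)) + 9/7 = 37*(42*(-1/56) + 14*(-1/58)) + 9/7 = 37*(-3/4 - 7/29) + 9/7 = 37*(-115/116) + 9/7 = -4255/116 + 9/7 = -28741/812 ≈ -35.395)
W = -22245/3248 (W = 2 + (1/4)*(-28741/812) = 2 - 28741/3248 = -22245/3248 ≈ -6.8488)
-W = -1*(-22245/3248) = 22245/3248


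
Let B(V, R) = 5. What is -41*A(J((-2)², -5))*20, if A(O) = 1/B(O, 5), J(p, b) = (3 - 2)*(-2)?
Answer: -164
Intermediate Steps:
J(p, b) = -2 (J(p, b) = 1*(-2) = -2)
A(O) = ⅕ (A(O) = 1/5 = ⅕)
-41*A(J((-2)², -5))*20 = -41*⅕*20 = -41/5*20 = -164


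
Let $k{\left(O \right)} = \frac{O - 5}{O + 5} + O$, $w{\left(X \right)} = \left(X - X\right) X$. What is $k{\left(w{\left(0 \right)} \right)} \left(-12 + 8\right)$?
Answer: $4$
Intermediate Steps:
$w{\left(X \right)} = 0$ ($w{\left(X \right)} = 0 X = 0$)
$k{\left(O \right)} = O + \frac{-5 + O}{5 + O}$ ($k{\left(O \right)} = \frac{-5 + O}{5 + O} + O = O + \frac{-5 + O}{5 + O}$)
$k{\left(w{\left(0 \right)} \right)} \left(-12 + 8\right) = \frac{-5 + 0^{2} + 6 \cdot 0}{5 + 0} \left(-12 + 8\right) = \frac{-5 + 0 + 0}{5} \left(-4\right) = \frac{1}{5} \left(-5\right) \left(-4\right) = \left(-1\right) \left(-4\right) = 4$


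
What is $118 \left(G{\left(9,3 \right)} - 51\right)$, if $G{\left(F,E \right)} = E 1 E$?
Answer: $-4956$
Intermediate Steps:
$G{\left(F,E \right)} = E^{2}$ ($G{\left(F,E \right)} = E E = E^{2}$)
$118 \left(G{\left(9,3 \right)} - 51\right) = 118 \left(3^{2} - 51\right) = 118 \left(9 - 51\right) = 118 \left(-42\right) = -4956$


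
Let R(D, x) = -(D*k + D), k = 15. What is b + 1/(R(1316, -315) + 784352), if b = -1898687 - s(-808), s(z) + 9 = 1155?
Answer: -1450134929567/763296 ≈ -1.8998e+6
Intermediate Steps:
s(z) = 1146 (s(z) = -9 + 1155 = 1146)
R(D, x) = -16*D (R(D, x) = -(D*15 + D) = -(15*D + D) = -16*D)
b = -1899833 (b = -1898687 - 1*1146 = -1898687 - 1146 = -1899833)
b + 1/(R(1316, -315) + 784352) = -1899833 + 1/(-16*1316 + 784352) = -1899833 + 1/(-21056 + 784352) = -1899833 + 1/763296 = -1450134929567/763296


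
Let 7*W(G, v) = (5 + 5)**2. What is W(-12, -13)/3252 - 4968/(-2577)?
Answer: 9445771/4888569 ≈ 1.9322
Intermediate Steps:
W(G, v) = 100/7 (W(G, v) = (5 + 5)**2/7 = (1/7)*10**2 = (1/7)*100 = 100/7)
W(-12, -13)/3252 - 4968/(-2577) = (100/7)/3252 - 4968/(-2577) = (100/7)*(1/3252) - 4968*(-1/2577) = 25/5691 + 1656/859 = 9445771/4888569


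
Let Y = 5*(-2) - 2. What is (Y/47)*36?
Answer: -432/47 ≈ -9.1915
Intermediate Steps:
Y = -12 (Y = -10 - 2 = -12)
(Y/47)*36 = -12/47*36 = -432/47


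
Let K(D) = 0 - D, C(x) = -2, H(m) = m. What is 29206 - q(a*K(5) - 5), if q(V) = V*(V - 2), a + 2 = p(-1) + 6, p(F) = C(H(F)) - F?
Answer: 28766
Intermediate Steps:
K(D) = -D
p(F) = -2 - F
a = 3 (a = -2 + ((-2 - 1*(-1)) + 6) = -2 + ((-2 + 1) + 6) = -2 + (-1 + 6) = -2 + 5 = 3)
q(V) = V*(-2 + V)
29206 - q(a*K(5) - 5) = 29206 - (3*(-1*5) - 5)*(-2 + (3*(-1*5) - 5)) = 29206 - (3*(-5) - 5)*(-2 + (3*(-5) - 5)) = 29206 - (-15 - 5)*(-2 + (-15 - 5)) = 29206 - (-20)*(-2 - 20) = 29206 - (-20)*(-22) = 29206 - 1*440 = 29206 - 440 = 28766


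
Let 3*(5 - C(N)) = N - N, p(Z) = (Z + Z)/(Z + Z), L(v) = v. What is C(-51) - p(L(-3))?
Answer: 4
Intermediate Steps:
p(Z) = 1 (p(Z) = (2*Z)/((2*Z)) = (2*Z)*(1/(2*Z)) = 1)
C(N) = 5 (C(N) = 5 - (N - N)/3 = 5 - ⅓*0 = 5 + 0 = 5)
C(-51) - p(L(-3)) = 5 - 1*1 = 5 - 1 = 4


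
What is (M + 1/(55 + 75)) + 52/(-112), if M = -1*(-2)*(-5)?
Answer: -19031/1820 ≈ -10.457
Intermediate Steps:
M = -10 (M = 2*(-5) = -10)
(M + 1/(55 + 75)) + 52/(-112) = (-10 + 1/(55 + 75)) + 52/(-112) = (-10 + 1/130) - 1/112*52 = (-10 + 1/130) - 13/28 = -1299/130 - 13/28 = -19031/1820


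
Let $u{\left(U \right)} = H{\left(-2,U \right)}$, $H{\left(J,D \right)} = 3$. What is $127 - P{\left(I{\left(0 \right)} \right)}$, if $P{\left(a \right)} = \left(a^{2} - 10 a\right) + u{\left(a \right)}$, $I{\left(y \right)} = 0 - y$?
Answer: $124$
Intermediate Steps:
$I{\left(y \right)} = - y$
$u{\left(U \right)} = 3$
$P{\left(a \right)} = 3 + a^{2} - 10 a$ ($P{\left(a \right)} = \left(a^{2} - 10 a\right) + 3 = 3 + a^{2} - 10 a$)
$127 - P{\left(I{\left(0 \right)} \right)} = 127 - \left(3 + \left(\left(-1\right) 0\right)^{2} - 10 \left(\left(-1\right) 0\right)\right) = 127 - \left(3 + 0^{2} - 0\right) = 127 - \left(3 + 0 + 0\right) = 127 - 3 = 124$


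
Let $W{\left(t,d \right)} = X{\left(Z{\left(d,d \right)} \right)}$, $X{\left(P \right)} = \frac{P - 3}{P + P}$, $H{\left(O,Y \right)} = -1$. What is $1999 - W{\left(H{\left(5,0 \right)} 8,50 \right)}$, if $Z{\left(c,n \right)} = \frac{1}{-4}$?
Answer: $\frac{3985}{2} \approx 1992.5$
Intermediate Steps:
$Z{\left(c,n \right)} = - \frac{1}{4}$
$X{\left(P \right)} = \frac{-3 + P}{2 P}$
$W{\left(t,d \right)} = \frac{13}{2}$ ($W{\left(t,d \right)} = \frac{-3 - \frac{1}{4}}{2 \left(- \frac{1}{4}\right)} = \frac{1}{2} \left(-4\right) \left(- \frac{13}{4}\right) = \frac{13}{2}$)
$1999 - W{\left(H{\left(5,0 \right)} 8,50 \right)} = 1999 - \frac{13}{2} = \frac{3985}{2}$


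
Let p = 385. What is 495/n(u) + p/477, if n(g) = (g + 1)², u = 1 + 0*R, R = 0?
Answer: 237655/1908 ≈ 124.56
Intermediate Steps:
u = 1 (u = 1 + 0*0 = 1 + 0 = 1)
n(g) = (1 + g)²
495/n(u) + p/477 = 495/((1 + 1)²) + 385/477 = 495/(2²) + 385*(1/477) = 495/4 + 385/477 = 237655/1908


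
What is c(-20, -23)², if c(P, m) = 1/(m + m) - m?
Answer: 1117249/2116 ≈ 528.00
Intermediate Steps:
c(P, m) = 1/(2*m) - m
c(-20, -23)² = ((½)/(-23) - 1*(-23))² = ((½)*(-1/23) + 23)² = (-1/46 + 23)² = (1057/46)² = 1117249/2116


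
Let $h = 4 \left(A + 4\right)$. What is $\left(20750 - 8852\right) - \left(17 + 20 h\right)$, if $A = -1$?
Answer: $11641$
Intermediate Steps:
$h = 12$ ($h = 4 \left(-1 + 4\right) = 4 \cdot 3 = 12$)
$\left(20750 - 8852\right) - \left(17 + 20 h\right) = \left(20750 - 8852\right) - 257 = 11898 + \left(\left(-35 + 18\right) - 240\right) = 11898 - 257 = 11641$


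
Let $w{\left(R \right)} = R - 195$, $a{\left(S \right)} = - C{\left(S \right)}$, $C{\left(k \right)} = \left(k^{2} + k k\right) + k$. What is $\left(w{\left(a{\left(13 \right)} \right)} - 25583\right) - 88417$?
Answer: $-114546$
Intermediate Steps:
$C{\left(k \right)} = k + 2 k^{2}$ ($C{\left(k \right)} = \left(k^{2} + k^{2}\right) + k = 2 k^{2} + k = k + 2 k^{2}$)
$a{\left(S \right)} = - S \left(1 + 2 S\right)$
$w{\left(R \right)} = -195 + R$
$\left(w{\left(a{\left(13 \right)} \right)} - 25583\right) - 88417 = \left(\left(-195 - 13 \left(1 + 2 \cdot 13\right)\right) - 25583\right) - 88417 = \left(\left(-195 - 13 \left(1 + 26\right)\right) - 25583\right) - 88417 = \left(\left(-195 - 13 \cdot 27\right) - 25583\right) - 88417 = \left(\left(-195 - 351\right) - 25583\right) - 88417 = \left(-546 - 25583\right) - 88417 = -26129 - 88417 = -114546$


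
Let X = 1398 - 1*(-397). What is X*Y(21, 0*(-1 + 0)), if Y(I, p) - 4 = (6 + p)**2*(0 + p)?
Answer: 7180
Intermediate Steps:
Y(I, p) = 4 + p*(6 + p)**2 (Y(I, p) = 4 + (6 + p)**2*(0 + p) = 4 + (6 + p)**2*p = 4 + p*(6 + p)**2)
X = 1795 (X = 1398 + 397 = 1795)
X*Y(21, 0*(-1 + 0)) = 1795*(4 + (0*(-1 + 0))*(6 + 0*(-1 + 0))**2) = 1795*(4 + (0*(-1))*(6 + 0*(-1))**2) = 1795*(4 + 0*(6 + 0)**2) = 1795*(4 + 0*6**2) = 1795*(4 + 0*36) = 1795*(4 + 0) = 1795*4 = 7180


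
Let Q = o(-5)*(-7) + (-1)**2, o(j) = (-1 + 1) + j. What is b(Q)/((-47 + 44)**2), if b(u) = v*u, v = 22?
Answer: 88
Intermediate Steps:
o(j) = j (o(j) = 0 + j = j)
Q = 36 (Q = -5*(-7) + (-1)**2 = 35 + 1 = 36)
b(u) = 22*u
b(Q)/((-47 + 44)**2) = (22*36)/((-47 + 44)**2) = 792/((-3)**2) = 792/9 = 792*(1/9) = 88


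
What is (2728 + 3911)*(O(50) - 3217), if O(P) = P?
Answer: -21025713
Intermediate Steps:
(2728 + 3911)*(O(50) - 3217) = (2728 + 3911)*(50 - 3217) = 6639*(-3167) = -21025713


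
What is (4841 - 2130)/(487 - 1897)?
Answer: -2711/1410 ≈ -1.9227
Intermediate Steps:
(4841 - 2130)/(487 - 1897) = 2711/(-1410) = 2711*(-1/1410) = -2711/1410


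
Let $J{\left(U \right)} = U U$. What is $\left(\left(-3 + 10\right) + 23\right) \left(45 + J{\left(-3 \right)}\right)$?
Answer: $1620$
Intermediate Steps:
$J{\left(U \right)} = U^{2}$
$\left(\left(-3 + 10\right) + 23\right) \left(45 + J{\left(-3 \right)}\right) = \left(\left(-3 + 10\right) + 23\right) \left(45 + \left(-3\right)^{2}\right) = \left(7 + 23\right) \left(45 + 9\right) = 30 \cdot 54 = 1620$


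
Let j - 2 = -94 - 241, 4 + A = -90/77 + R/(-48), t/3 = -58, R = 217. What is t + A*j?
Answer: 3760875/1232 ≈ 3052.7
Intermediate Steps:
t = -174 (t = 3*(-58) = -174)
A = -35813/3696 (A = -4 + (-90/77 + 217/(-48)) = -4 + (-90*1/77 + 217*(-1/48)) = -4 + (-90/77 - 217/48) = -4 - 21029/3696 = -35813/3696 ≈ -9.6897)
j = -333 (j = 2 + (-94 - 241) = 2 - 335 = -333)
t + A*j = -174 - 35813/3696*(-333) = -174 + 3975243/1232 = 3760875/1232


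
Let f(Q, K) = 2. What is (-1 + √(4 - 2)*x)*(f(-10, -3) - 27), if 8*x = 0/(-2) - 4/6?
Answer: 25 + 25*√2/12 ≈ 27.946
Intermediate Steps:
x = -1/12 (x = (0/(-2) - 4/6)/8 = (0*(-½) - 4*⅙)/8 = (0 - ⅔)/8 = (⅛)*(-⅔) = -1/12 ≈ -0.083333)
(-1 + √(4 - 2)*x)*(f(-10, -3) - 27) = (-1 + √(4 - 2)*(-1/12))*(2 - 27) = (-1 + √2*(-1/12))*(-25) = (-1 - √2/12)*(-25) = 25 + 25*√2/12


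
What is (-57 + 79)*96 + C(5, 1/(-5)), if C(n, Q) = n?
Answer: 2117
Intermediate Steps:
(-57 + 79)*96 + C(5, 1/(-5)) = (-57 + 79)*96 + 5 = 22*96 + 5 = 2112 + 5 = 2117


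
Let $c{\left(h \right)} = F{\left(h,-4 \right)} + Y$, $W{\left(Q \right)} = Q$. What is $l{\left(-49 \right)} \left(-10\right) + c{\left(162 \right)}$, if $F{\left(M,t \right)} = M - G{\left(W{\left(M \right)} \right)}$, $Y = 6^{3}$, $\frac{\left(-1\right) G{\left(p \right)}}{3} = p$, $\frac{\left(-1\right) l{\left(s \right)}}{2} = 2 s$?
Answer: $-1096$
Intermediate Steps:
$l{\left(s \right)} = - 4 s$ ($l{\left(s \right)} = - 2 \cdot 2 s = - 4 s$)
$G{\left(p \right)} = - 3 p$
$Y = 216$
$F{\left(M,t \right)} = 4 M$ ($F{\left(M,t \right)} = M - - 3 M = M + 3 M = 4 M$)
$c{\left(h \right)} = 216 + 4 h$ ($c{\left(h \right)} = 4 h + 216 = 216 + 4 h$)
$l{\left(-49 \right)} \left(-10\right) + c{\left(162 \right)} = \left(-4\right) \left(-49\right) \left(-10\right) + \left(216 + 4 \cdot 162\right) = 196 \left(-10\right) + \left(216 + 648\right) = -1960 + 864 = -1096$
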